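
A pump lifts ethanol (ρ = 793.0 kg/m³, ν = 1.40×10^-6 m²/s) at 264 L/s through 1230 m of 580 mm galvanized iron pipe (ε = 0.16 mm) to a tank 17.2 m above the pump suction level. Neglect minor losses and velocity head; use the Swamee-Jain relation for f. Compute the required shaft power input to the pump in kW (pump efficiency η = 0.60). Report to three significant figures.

P_shaft ≈ 64.9 kW

V = 4Q/(πD²) = 0.9992 m/s; Re = 4.14×10^5; ε/D = 2.76×10^-4; f = 0.01641
h_f = f(L/D)V²/2g = 1.771 m
Total head H = z + h_f = 17.2 + 1.771 = 18.97 m
P_hyd = ρgQH = 793.0·9.81·0.264·18.97 = 38.96 kW
P_shaft = P_hyd/η = 38.96/0.60 = 64.94 kW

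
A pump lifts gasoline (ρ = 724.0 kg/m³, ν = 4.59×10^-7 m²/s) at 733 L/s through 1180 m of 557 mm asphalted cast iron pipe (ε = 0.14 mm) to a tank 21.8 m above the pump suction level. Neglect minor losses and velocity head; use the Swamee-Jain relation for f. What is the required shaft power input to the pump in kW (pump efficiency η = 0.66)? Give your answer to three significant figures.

V = 4Q/(πD²) = 3.008 m/s; Re = 3.65×10^6; ε/D = 2.51×10^-4; f = 0.01470
h_f = f(L/D)V²/2g = 14.36 m
Total head H = z + h_f = 21.8 + 14.36 = 36.16 m
P_hyd = ρgQH = 724.0·9.81·0.733·36.16 = 188.2 kW
P_shaft = P_hyd/η = 188.2/0.66 = 285.2 kW

P_shaft ≈ 285 kW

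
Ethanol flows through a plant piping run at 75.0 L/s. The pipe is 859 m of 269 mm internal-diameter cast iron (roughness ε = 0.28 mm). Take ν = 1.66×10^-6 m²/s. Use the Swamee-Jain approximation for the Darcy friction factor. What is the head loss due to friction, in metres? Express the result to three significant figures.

V = 4Q/(πD²) = 4·0.0750/(π·0.269²) = 1.320 m/s
Re = VD/ν = 1.320·0.269/1.66×10^-6 = 2.14×10^5 → turbulent
ε/D = 0.28/269 = 0.00104
Swamee-Jain: f = 0.02127
h_f = f(L/D)V²/(2g) = 0.02127·(859/0.269)·1.320²/(2·9.81) = 6.029 m

h_f ≈ 6.03 m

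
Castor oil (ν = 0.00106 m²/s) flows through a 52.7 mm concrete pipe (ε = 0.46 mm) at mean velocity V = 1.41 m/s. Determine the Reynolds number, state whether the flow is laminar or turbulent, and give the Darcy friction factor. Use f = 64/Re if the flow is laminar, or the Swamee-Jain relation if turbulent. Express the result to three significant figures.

Re = VD/ν = 1.410·0.0527/0.00106 = 70.1
Re < 2300 → laminar → f = 64/Re = 0.9130

Re ≈ 70.1; laminar; f = 64/Re ≈ 0.913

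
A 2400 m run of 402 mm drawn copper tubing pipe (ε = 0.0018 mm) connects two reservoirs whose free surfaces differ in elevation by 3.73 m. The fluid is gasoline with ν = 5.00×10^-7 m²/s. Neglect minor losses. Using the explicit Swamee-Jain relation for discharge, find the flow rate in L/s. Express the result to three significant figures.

Swamee-Jain (Type II): Q = -0.965·√(gD⁵h_f/L)·ln[ε/(3.7D) + √(3.17ν²L/(gD³h_f))]
√(gD⁵h_f/L) = √(9.81·0.402⁵·3.73/2400) = 0.01265
ε/(3.7D) = 1.21×10^-6; √(3.17ν²L/(gD³h_f)) = 2.83×10^-5
Q = -0.965·0.01265·ln(2.950×10^-5) = 0.1274 m³/s
Check: V = 1.00 m/s, Re = 8.07×10^5, f = 0.01214, h_f = 3.72 m ≈ 3.73 m ✓

Q ≈ 127 L/s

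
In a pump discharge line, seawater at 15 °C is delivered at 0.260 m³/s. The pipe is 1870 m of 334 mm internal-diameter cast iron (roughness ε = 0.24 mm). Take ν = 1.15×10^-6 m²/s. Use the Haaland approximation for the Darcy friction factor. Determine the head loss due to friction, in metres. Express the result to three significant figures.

h_f ≈ 46.7 m

V = 4Q/(πD²) = 4·0.260/(π·0.334²) = 2.967 m/s
Re = VD/ν = 2.967·0.334/1.15×10^-6 = 8.62×10^5 → turbulent
ε/D = 0.24/334 = 7.19×10^-4
Haaland: f = 0.01857
h_f = f(L/D)V²/(2g) = 0.01857·(1870/0.334)·2.967²/(2·9.81) = 46.67 m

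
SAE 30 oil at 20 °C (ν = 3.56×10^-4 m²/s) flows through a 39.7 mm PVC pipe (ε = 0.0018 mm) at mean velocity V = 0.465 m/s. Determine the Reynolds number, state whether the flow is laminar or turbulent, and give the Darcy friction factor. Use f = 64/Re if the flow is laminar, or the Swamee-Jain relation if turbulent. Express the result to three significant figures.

Re = VD/ν = 0.4650·0.0397/3.56×10^-4 = 51.9
Re < 2300 → laminar → f = 64/Re = 1.234

Re ≈ 51.9; laminar; f = 64/Re ≈ 1.23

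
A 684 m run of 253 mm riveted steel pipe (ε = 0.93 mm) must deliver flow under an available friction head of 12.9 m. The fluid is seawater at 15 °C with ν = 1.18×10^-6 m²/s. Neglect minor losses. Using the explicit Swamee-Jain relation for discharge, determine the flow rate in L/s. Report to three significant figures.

Q ≈ 91.9 L/s

Swamee-Jain (Type II): Q = -0.965·√(gD⁵h_f/L)·ln[ε/(3.7D) + √(3.17ν²L/(gD³h_f))]
√(gD⁵h_f/L) = √(9.81·0.253⁵·12.9/684) = 0.01385
ε/(3.7D) = 9.93×10^-4; √(3.17ν²L/(gD³h_f)) = 3.84×10^-5
Q = -0.965·0.01385·ln(0.001032) = 0.09189 m³/s
Check: V = 1.83 m/s, Re = 3.92×10^5, f = 0.02815, h_f = 13.0 m ≈ 12.9 m ✓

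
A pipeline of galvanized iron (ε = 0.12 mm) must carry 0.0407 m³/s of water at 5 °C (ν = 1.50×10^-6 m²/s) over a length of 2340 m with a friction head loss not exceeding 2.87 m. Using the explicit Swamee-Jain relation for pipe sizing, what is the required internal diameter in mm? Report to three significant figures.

D ≈ 298 mm

Swamee-Jain (Type III): D = 0.66·[ε^1.25·(LQ²/(gh_f))^4.75 + ν·Q^9.4·(L/(gh_f))^5.2]^0.04
LQ²/(gh_f) = 0.1377; L/(gh_f) = 83.11
Term 1 = ε^1.25·(…)^4.75 = 1.02×10^-9; Term 2 = ν·Q^9.4·(…)^5.2 = 1.23×10^-9
D = 0.66·(1.02×10^-9 + 1.23×10^-9)^0.04 = 0.2976 m = 298 mm
Check: V = 0.585 m/s, Re = 1.16×10^5, f = 0.01959, h_f = 2.69 m ≈ 2.87 m ✓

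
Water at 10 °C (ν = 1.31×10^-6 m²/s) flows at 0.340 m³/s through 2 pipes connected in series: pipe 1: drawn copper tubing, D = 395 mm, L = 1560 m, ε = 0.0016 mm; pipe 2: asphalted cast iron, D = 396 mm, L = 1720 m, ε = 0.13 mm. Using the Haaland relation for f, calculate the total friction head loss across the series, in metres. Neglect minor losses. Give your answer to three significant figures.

Pipe 1: V = 2.775 m/s, Re = 8.37×10^5, ε/D = 4.05×10^-6, f = 0.01200, h_1 = f(L/D)V²/2g = 18.60 m
Pipe 2: V = 2.761 m/s, Re = 8.34×10^5, ε/D = 3.28×10^-4, f = 0.01596, h_2 = f(L/D)V²/2g = 26.93 m
Series → Q common, losses add: H = Σh = 45.53 m

H ≈ 45.5 m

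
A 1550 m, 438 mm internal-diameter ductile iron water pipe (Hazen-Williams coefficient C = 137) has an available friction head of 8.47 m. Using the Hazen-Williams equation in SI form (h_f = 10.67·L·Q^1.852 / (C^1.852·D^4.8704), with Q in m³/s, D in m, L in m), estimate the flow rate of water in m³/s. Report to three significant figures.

Rearranging: Q = [h_f·C^1.852·D^4.8704 / (10.67·L)]^(1/1.852)
Q = [8.47·137^1.852·0.438^4.8704 / (10.67·1550)]^0.540 = 0.2613 m³/s

Q ≈ 0.261 m³/s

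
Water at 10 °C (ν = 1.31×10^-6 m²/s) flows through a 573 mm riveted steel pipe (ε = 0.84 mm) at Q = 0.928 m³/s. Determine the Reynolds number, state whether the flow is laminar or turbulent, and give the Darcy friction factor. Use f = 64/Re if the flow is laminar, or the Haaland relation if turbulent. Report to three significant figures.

V = 4Q/(πD²) = 3.599 m/s
Re = VD/ν = 3.599·0.573/1.31×10^-6 = 1.57×10^6
Re > 4000 → turbulent; ε/D = 0.00147
Haaland: f = 0.02177

Re ≈ 1.57×10^6; turbulent; f ≈ 0.0218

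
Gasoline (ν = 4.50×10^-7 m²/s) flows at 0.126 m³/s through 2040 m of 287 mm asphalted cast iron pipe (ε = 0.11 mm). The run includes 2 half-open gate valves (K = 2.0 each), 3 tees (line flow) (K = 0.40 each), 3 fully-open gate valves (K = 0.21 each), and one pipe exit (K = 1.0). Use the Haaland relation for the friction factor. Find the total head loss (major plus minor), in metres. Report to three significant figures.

H_L ≈ 23.6 m

V = 4Q/(πD²) = 1.948 m/s; V²/2g = 0.1933 m
Re = 1.24×10^6, ε/D = 3.83×10^-4 → f = 0.01621 (Haaland)
Major: h_f = f(L/D)·V²/2g = 0.01621·7108·0.1933 = 22.28 m
Minor: ΣK = 6.83; h_m = ΣK·V²/2g = 1.321 m
Total H_L = 22.28 + 1.321 = 23.60 m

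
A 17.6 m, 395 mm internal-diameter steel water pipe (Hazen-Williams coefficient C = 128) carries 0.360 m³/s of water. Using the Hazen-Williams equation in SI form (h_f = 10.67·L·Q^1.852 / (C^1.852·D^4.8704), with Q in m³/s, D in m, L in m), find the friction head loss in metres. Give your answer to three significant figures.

h_f ≈ 0.327 m

h_f = 10.67·17.6·0.360^1.852 / (128^1.852·0.395^4.8704) = 0.3267 m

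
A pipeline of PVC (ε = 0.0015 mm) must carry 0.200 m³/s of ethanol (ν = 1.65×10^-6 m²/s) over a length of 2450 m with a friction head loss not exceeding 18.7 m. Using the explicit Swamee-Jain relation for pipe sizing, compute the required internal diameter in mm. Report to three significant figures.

D ≈ 363 mm

Swamee-Jain (Type III): D = 0.66·[ε^1.25·(LQ²/(gh_f))^4.75 + ν·Q^9.4·(L/(gh_f))^5.2]^0.04
LQ²/(gh_f) = 0.5342; L/(gh_f) = 13.36
Term 1 = ε^1.25·(…)^4.75 = 2.67×10^-9; Term 2 = ν·Q^9.4·(…)^5.2 = 3.17×10^-7
D = 0.66·(2.67×10^-9 + 3.17×10^-7)^0.04 = 0.3628 m = 363 mm
Check: V = 1.93 m/s, Re = 4.25×10^5, f = 0.01354, h_f = 17.4 m ≈ 18.7 m ✓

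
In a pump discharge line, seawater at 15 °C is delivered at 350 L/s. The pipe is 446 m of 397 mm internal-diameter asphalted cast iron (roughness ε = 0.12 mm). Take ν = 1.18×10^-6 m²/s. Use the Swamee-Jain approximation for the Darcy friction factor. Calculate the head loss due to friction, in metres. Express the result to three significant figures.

h_f ≈ 7.24 m

V = 4Q/(πD²) = 4·0.350/(π·0.397²) = 2.827 m/s
Re = VD/ν = 2.827·0.397/1.18×10^-6 = 9.51×10^5 → turbulent
ε/D = 0.12/397 = 3.02×10^-4
Swamee-Jain: f = 0.01581
h_f = f(L/D)V²/(2g) = 0.01581·(446/0.397)·2.827²/(2·9.81) = 7.238 m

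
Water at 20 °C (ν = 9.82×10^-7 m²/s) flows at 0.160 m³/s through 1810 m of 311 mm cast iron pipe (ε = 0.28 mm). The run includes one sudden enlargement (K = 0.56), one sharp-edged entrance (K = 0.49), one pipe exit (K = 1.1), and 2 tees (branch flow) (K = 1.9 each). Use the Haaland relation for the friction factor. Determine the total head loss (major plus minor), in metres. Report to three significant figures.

V = 4Q/(πD²) = 2.106 m/s; V²/2g = 0.2261 m
Re = 6.67×10^5, ε/D = 9.00×10^-4 → f = 0.01961 (Haaland)
Major: h_f = f(L/D)·V²/2g = 0.01961·5820·0.2261 = 25.80 m
Minor: ΣK = 5.95; h_m = ΣK·V²/2g = 1.345 m
Total H_L = 25.80 + 1.345 = 27.15 m

H_L ≈ 27.1 m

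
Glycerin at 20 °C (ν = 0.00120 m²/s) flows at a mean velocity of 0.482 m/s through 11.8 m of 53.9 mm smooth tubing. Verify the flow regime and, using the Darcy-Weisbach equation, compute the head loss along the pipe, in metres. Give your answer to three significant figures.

h_f ≈ 7.66 m

Re = VD/ν = 0.482·0.05390/0.00120 = 21.6 → laminar (Re < 2300)
f = 64/Re = 2.956
h_f = f(L/D)V²/(2g) = 2.956·(11.8/0.05390)·0.482²/(2·9.81) = 7.663 m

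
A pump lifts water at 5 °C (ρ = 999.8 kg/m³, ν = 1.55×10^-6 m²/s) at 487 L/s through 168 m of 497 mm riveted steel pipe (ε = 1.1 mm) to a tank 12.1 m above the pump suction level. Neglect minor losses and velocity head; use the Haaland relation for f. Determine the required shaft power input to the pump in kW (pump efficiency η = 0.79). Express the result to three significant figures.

P_shaft ≈ 89.1 kW

V = 4Q/(πD²) = 2.510 m/s; Re = 8.05×10^5; ε/D = 0.00221; f = 0.02430
h_f = f(L/D)V²/2g = 2.638 m
Total head H = z + h_f = 12.1 + 2.638 = 14.74 m
P_hyd = ρgQH = 999.8·9.81·0.487·14.74 = 70.40 kW
P_shaft = P_hyd/η = 70.40/0.79 = 89.11 kW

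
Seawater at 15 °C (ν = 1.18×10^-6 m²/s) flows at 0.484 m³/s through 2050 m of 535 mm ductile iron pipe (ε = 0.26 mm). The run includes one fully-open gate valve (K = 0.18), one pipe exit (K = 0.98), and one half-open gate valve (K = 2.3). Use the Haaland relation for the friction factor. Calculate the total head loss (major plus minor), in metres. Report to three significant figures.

H_L ≈ 16.3 m

V = 4Q/(πD²) = 2.153 m/s; V²/2g = 0.2363 m
Re = 9.76×10^5, ε/D = 4.86×10^-4 → f = 0.01709 (Haaland)
Major: h_f = f(L/D)·V²/2g = 0.01709·3832·0.2363 = 15.47 m
Minor: ΣK = 3.46; h_m = ΣK·V²/2g = 0.8175 m
Total H_L = 15.47 + 0.8175 = 16.29 m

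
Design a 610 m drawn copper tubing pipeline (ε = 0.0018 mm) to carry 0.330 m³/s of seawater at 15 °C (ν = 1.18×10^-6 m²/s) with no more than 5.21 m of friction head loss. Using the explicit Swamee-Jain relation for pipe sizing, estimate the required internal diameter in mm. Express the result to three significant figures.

D ≈ 422 mm

Swamee-Jain (Type III): D = 0.66·[ε^1.25·(LQ²/(gh_f))^4.75 + ν·Q^9.4·(L/(gh_f))^5.2]^0.04
LQ²/(gh_f) = 1.300; L/(gh_f) = 11.94
Term 1 = ε^1.25·(…)^4.75 = 2.29×10^-7; Term 2 = ν·Q^9.4·(…)^5.2 = 1.40×10^-5
D = 0.66·(2.29×10^-7 + 1.40×10^-5)^0.04 = 0.4223 m = 422 mm
Check: V = 2.36 m/s, Re = 8.43×10^5, f = 0.01204, h_f = 4.92 m ≈ 5.21 m ✓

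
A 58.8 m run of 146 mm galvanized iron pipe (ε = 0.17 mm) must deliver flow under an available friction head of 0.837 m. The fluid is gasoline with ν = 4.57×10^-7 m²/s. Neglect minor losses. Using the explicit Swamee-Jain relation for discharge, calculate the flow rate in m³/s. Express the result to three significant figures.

Q ≈ 0.0233 m³/s

Swamee-Jain (Type II): Q = -0.965·√(gD⁵h_f/L)·ln[ε/(3.7D) + √(3.17ν²L/(gD³h_f))]
√(gD⁵h_f/L) = √(9.81·0.146⁵·0.837/58.8) = 0.003044
ε/(3.7D) = 3.15×10^-4; √(3.17ν²L/(gD³h_f)) = 3.90×10^-5
Q = -0.965·0.003044·ln(3.537×10^-4) = 0.02334 m³/s
Check: V = 1.39 m/s, Re = 4.45×10^5, f = 0.02111, h_f = 0.842 m ≈ 0.837 m ✓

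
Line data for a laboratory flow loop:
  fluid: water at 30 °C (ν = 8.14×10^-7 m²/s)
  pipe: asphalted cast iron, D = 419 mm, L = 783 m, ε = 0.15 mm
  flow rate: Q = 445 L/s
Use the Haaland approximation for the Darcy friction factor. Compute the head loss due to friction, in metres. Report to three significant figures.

h_f ≈ 15.8 m

V = 4Q/(πD²) = 4·0.445/(π·0.419²) = 3.227 m/s
Re = VD/ν = 3.227·0.419/8.14×10^-7 = 1.66×10^6 → turbulent
ε/D = 0.15/419 = 3.58×10^-4
Haaland: f = 0.01589
h_f = f(L/D)V²/(2g) = 0.01589·(783/0.419)·3.227²/(2·9.81) = 15.76 m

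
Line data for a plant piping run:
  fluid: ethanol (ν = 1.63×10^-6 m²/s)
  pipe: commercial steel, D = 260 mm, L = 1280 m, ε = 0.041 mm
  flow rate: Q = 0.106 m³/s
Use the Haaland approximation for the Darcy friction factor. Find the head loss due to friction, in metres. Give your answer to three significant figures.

V = 4Q/(πD²) = 4·0.106/(π·0.260²) = 1.996 m/s
Re = VD/ν = 1.996·0.260/1.63×10^-6 = 3.18×10^5 → turbulent
ε/D = 0.041/260 = 1.58×10^-4
Haaland: f = 0.01561
h_f = f(L/D)V²/(2g) = 0.01561·(1280/0.260)·1.996²/(2·9.81) = 15.61 m

h_f ≈ 15.6 m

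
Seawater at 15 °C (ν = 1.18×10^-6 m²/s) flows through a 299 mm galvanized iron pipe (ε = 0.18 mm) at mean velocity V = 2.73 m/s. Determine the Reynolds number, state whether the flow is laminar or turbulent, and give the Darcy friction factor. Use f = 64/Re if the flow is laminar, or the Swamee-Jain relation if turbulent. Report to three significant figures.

Re = VD/ν = 2.730·0.299/1.18×10^-6 = 6.92×10^5
Re > 4000 → turbulent; ε/D = 6.02×10^-4
Swamee-Jain: f = 0.01815

Re ≈ 6.92×10^5; turbulent; f ≈ 0.0182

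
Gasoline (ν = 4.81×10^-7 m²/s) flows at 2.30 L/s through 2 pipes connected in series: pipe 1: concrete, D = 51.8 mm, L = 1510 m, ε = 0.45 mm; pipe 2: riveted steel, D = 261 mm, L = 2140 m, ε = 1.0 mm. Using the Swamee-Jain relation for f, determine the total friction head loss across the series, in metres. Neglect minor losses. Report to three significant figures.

H ≈ 65.4 m

Pipe 1: V = 1.091 m/s, Re = 1.18×10^5, ε/D = 0.00869, f = 0.03695, h_1 = f(L/D)V²/2g = 65.39 m
Pipe 2: V = 0.04299 m/s, Re = 2.33×10^4, ε/D = 0.00383, f = 0.03264, h_2 = f(L/D)V²/2g = 0.02521 m
Series → Q common, losses add: H = Σh = 65.41 m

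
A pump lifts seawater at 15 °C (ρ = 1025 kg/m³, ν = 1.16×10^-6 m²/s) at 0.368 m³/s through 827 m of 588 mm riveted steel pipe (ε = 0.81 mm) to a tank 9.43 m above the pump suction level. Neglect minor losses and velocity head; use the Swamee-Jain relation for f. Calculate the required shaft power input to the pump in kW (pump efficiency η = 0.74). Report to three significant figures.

V = 4Q/(πD²) = 1.355 m/s; Re = 6.87×10^5; ε/D = 0.00138; f = 0.02171
h_f = f(L/D)V²/2g = 2.859 m
Total head H = z + h_f = 9.43 + 2.859 = 12.29 m
P_hyd = ρgQH = 1025·9.81·0.368·12.29 = 45.47 kW
P_shaft = P_hyd/η = 45.47/0.74 = 61.45 kW

P_shaft ≈ 61.4 kW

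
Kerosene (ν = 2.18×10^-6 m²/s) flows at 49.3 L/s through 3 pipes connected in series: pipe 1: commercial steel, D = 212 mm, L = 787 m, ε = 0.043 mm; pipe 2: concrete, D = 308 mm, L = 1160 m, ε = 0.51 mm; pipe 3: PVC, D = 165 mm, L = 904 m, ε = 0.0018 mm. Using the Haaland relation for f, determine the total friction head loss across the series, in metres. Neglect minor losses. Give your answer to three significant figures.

H ≈ 32.3 m

Pipe 1: V = 1.397 m/s, Re = 1.36×10^5, ε/D = 2.03×10^-4, f = 0.01785, h_1 = f(L/D)V²/2g = 6.587 m
Pipe 2: V = 0.6617 m/s, Re = 9.35×10^4, ε/D = 0.00166, f = 0.02413, h_2 = f(L/D)V²/2g = 2.028 m
Pipe 3: V = 2.306 m/s, Re = 1.75×10^5, ε/D = 1.09×10^-5, f = 0.01598, h_3 = f(L/D)V²/2g = 23.72 m
Series → Q common, losses add: H = Σh = 32.33 m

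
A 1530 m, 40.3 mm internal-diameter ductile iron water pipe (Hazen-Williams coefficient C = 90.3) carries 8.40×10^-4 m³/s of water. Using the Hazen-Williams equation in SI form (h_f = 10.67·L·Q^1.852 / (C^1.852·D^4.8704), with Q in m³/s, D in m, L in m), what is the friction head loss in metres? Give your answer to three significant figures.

h_f = 10.67·1530·8.40×10^-4^1.852 / (90.3^1.852·0.0403^4.8704) = 48.69 m

h_f ≈ 48.7 m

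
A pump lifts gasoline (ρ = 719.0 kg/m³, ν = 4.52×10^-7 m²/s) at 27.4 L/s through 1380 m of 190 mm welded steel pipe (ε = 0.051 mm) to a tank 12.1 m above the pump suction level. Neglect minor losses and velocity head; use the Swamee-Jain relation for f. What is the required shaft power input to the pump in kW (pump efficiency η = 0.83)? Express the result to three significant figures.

V = 4Q/(πD²) = 0.9664 m/s; Re = 4.06×10^5; ε/D = 2.68×10^-4; f = 0.01638
h_f = f(L/D)V²/2g = 5.663 m
Total head H = z + h_f = 12.1 + 5.663 = 17.76 m
P_hyd = ρgQH = 719.0·9.81·0.0274·17.76 = 3.433 kW
P_shaft = P_hyd/η = 3.433/0.83 = 4.136 kW

P_shaft ≈ 4.14 kW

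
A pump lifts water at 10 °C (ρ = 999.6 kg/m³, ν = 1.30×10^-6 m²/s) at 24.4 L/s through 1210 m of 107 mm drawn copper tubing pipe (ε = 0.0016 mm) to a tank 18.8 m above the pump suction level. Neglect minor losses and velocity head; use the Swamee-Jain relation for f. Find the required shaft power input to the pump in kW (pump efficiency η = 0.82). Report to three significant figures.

P_shaft ≈ 24.5 kW

V = 4Q/(πD²) = 2.714 m/s; Re = 2.23×10^5; ε/D = 1.50×10^-5; f = 0.01535
h_f = f(L/D)V²/2g = 65.14 m
Total head H = z + h_f = 18.8 + 65.14 = 83.94 m
P_hyd = ρgQH = 999.6·9.81·0.0244·83.94 = 20.09 kW
P_shaft = P_hyd/η = 20.09/0.82 = 24.49 kW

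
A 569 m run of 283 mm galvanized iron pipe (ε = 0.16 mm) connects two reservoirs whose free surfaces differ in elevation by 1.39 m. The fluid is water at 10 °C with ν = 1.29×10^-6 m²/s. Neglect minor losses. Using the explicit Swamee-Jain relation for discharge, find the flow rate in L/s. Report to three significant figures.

Swamee-Jain (Type II): Q = -0.965·√(gD⁵h_f/L)·ln[ε/(3.7D) + √(3.17ν²L/(gD³h_f))]
√(gD⁵h_f/L) = √(9.81·0.283⁵·1.39/569) = 0.006596
ε/(3.7D) = 1.53×10^-4; √(3.17ν²L/(gD³h_f)) = 9.85×10^-5
Q = -0.965·0.006596·ln(2.514×10^-4) = 0.05275 m³/s
Check: V = 0.839 m/s, Re = 1.84×10^5, f = 0.01941, h_f = 1.40 m ≈ 1.39 m ✓

Q ≈ 52.8 L/s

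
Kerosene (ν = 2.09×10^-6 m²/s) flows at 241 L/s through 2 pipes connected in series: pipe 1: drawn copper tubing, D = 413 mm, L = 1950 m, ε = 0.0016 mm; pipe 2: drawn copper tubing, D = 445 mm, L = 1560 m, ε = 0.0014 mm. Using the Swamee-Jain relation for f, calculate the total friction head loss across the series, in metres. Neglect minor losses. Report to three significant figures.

Pipe 1: V = 1.799 m/s, Re = 3.55×10^5, ε/D = 3.87×10^-6, f = 0.01398, h_1 = f(L/D)V²/2g = 10.89 m
Pipe 2: V = 1.550 m/s, Re = 3.30×10^5, ε/D = 3.15×10^-6, f = 0.01416, h_2 = f(L/D)V²/2g = 6.075 m
Series → Q common, losses add: H = Σh = 16.96 m

H ≈ 17.0 m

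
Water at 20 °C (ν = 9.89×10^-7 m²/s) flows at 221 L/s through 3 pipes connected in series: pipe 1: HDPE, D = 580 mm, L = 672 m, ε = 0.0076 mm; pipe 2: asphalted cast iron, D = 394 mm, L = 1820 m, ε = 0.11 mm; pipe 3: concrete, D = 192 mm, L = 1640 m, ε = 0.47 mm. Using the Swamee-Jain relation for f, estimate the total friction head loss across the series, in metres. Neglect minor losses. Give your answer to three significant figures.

Pipe 1: V = 0.8365 m/s, Re = 4.91×10^5, ε/D = 1.31×10^-5, f = 0.01334, h_1 = f(L/D)V²/2g = 0.5513 m
Pipe 2: V = 1.813 m/s, Re = 7.22×10^5, ε/D = 2.79×10^-4, f = 0.01583, h_2 = f(L/D)V²/2g = 12.24 m
Pipe 3: V = 7.633 m/s, Re = 1.48×10^6, ε/D = 0.00245, f = 0.02489, h_3 = f(L/D)V²/2g = 631.4 m
Series → Q common, losses add: H = Σh = 644.2 m

H ≈ 644 m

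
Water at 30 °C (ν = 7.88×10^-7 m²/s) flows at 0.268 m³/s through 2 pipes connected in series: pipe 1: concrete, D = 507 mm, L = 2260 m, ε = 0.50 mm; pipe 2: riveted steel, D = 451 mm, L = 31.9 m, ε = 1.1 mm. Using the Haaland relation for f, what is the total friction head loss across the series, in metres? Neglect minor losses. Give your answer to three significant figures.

Pipe 1: V = 1.327 m/s, Re = 8.54×10^5, ε/D = 9.86×10^-4, f = 0.01992, h_1 = f(L/D)V²/2g = 7.976 m
Pipe 2: V = 1.678 m/s, Re = 9.60×10^5, ε/D = 0.00244, f = 0.02490, h_2 = f(L/D)V²/2g = 0.2527 m
Series → Q common, losses add: H = Σh = 8.229 m

H ≈ 8.23 m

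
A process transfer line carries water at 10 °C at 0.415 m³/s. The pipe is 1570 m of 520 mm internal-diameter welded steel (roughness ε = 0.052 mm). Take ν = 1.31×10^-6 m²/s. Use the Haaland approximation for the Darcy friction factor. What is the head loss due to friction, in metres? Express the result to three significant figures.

h_f ≈ 8.01 m

V = 4Q/(πD²) = 4·0.415/(π·0.520²) = 1.954 m/s
Re = VD/ν = 1.954·0.520/1.31×10^-6 = 7.76×10^5 → turbulent
ε/D = 0.052/520 = 1.00×10^-4
Haaland: f = 0.01362
h_f = f(L/D)V²/(2g) = 0.01362·(1570/0.520)·1.954²/(2·9.81) = 8.006 m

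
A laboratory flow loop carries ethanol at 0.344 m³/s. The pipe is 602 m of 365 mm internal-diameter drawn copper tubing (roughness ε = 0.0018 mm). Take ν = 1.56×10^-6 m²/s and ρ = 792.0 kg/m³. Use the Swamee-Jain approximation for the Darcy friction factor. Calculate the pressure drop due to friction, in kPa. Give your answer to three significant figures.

Δp ≈ 86.4 kPa

V = 4Q/(πD²) = 4·0.344/(π·0.365²) = 3.288 m/s
Re = VD/ν = 3.288·0.365/1.56×10^-6 = 7.69×10^5 → turbulent
ε/D = 0.0018/365 = 4.93×10^-6
Swamee-Jain: f = 0.01224
h_f = f(L/D)V²/(2g) = 0.01224·(602/0.365)·3.288²/(2·9.81) = 11.12 m
Δp = ρg·h_f = 792.0·9.81·11.12 = 86.42 kPa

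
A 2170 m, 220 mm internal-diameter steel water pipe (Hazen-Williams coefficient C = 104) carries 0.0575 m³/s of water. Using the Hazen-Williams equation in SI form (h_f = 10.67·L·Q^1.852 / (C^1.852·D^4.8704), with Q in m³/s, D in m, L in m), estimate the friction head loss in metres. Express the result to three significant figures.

h_f ≈ 34.2 m

h_f = 10.67·2170·0.0575^1.852 / (104^1.852·0.220^4.8704) = 34.25 m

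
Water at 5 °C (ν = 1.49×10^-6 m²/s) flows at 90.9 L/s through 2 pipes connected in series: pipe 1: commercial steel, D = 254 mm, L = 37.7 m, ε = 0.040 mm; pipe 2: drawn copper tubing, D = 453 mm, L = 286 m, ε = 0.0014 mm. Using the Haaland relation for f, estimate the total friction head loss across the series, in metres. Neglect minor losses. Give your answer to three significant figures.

Pipe 1: V = 1.794 m/s, Re = 3.06×10^5, ε/D = 1.57×10^-4, f = 0.01568, h_1 = f(L/D)V²/2g = 0.3818 m
Pipe 2: V = 0.5640 m/s, Re = 1.71×10^5, ε/D = 3.09×10^-6, f = 0.01599, h_2 = f(L/D)V²/2g = 0.1637 m
Series → Q common, losses add: H = Σh = 0.5455 m

H ≈ 0.545 m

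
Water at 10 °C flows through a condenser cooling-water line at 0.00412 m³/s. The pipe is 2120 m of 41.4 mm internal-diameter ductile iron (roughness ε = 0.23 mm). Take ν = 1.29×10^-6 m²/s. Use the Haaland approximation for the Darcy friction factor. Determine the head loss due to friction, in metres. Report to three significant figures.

V = 4Q/(πD²) = 4·0.00412/(π·0.0414²) = 3.061 m/s
Re = VD/ν = 3.061·0.0414/1.29×10^-6 = 9.82×10^4 → turbulent
ε/D = 0.23/41.4 = 0.00556
Haaland: f = 0.03223
h_f = f(L/D)V²/(2g) = 0.03223·(2120/0.0414)·3.061²/(2·9.81) = 788.1 m

h_f ≈ 788 m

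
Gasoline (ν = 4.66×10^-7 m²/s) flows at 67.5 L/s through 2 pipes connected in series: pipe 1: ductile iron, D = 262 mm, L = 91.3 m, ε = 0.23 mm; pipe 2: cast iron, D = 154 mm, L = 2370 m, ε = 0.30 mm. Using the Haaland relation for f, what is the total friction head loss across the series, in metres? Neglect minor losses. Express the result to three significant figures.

Pipe 1: V = 1.252 m/s, Re = 7.04×10^5, ε/D = 8.78×10^-4, f = 0.01948, h_1 = f(L/D)V²/2g = 0.5423 m
Pipe 2: V = 3.624 m/s, Re = 1.20×10^6, ε/D = 0.00195, f = 0.02344, h_2 = f(L/D)V²/2g = 241.5 m
Series → Q common, losses add: H = Σh = 242.0 m

H ≈ 242 m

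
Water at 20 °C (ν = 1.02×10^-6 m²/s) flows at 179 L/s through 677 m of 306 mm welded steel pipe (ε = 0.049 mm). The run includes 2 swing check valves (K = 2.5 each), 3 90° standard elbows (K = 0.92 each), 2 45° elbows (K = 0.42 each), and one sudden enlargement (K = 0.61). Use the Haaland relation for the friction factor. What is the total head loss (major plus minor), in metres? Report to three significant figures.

V = 4Q/(πD²) = 2.434 m/s; V²/2g = 0.3020 m
Re = 7.30×10^5, ε/D = 1.60×10^-4 → f = 0.01444 (Haaland)
Major: h_f = f(L/D)·V²/2g = 0.01444·2212·0.3020 = 9.644 m
Minor: ΣK = 9.21; h_m = ΣK·V²/2g = 2.781 m
Total H_L = 9.644 + 2.781 = 12.43 m

H_L ≈ 12.4 m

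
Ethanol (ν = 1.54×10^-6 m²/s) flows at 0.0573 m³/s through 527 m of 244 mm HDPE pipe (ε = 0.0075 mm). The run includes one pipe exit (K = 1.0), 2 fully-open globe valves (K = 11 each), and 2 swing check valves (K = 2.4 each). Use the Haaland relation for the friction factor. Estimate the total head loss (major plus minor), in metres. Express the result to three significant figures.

H_L ≈ 4.74 m

V = 4Q/(πD²) = 1.225 m/s; V²/2g = 0.07654 m
Re = 1.94×10^5, ε/D = 3.07×10^-5 → f = 0.01578 (Haaland)
Major: h_f = f(L/D)·V²/2g = 0.01578·2160·0.07654 = 2.609 m
Minor: ΣK = 27.8; h_m = ΣK·V²/2g = 2.128 m
Total H_L = 2.609 + 2.128 = 4.737 m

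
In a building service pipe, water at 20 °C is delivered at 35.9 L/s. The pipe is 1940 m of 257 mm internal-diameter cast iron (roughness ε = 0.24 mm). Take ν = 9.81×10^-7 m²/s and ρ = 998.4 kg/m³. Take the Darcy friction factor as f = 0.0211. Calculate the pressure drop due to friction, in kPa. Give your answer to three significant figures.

V = 4Q/(πD²) = 4·0.0359/(π·0.257²) = 0.6921 m/s
h_f = f(L/D)V²/(2g) = 0.02110·(1940/0.257)·0.6921²/(2·9.81) = 3.888 m
Δp = ρg·h_f = 998.4·9.81·3.888 = 38.08 kPa

Δp ≈ 38.1 kPa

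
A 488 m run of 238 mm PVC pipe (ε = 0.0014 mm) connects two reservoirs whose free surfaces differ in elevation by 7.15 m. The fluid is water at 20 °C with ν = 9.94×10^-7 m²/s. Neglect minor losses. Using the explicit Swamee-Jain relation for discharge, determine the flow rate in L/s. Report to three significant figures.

Swamee-Jain (Type II): Q = -0.965·√(gD⁵h_f/L)·ln[ε/(3.7D) + √(3.17ν²L/(gD³h_f))]
√(gD⁵h_f/L) = √(9.81·0.238⁵·7.15/488) = 0.01048
ε/(3.7D) = 1.59×10^-6; √(3.17ν²L/(gD³h_f)) = 4.02×10^-5
Q = -0.965·0.01048·ln(4.179×10^-5) = 0.1019 m³/s
Check: V = 2.29 m/s, Re = 5.49×10^5, f = 0.01298, h_f = 7.12 m ≈ 7.15 m ✓

Q ≈ 102 L/s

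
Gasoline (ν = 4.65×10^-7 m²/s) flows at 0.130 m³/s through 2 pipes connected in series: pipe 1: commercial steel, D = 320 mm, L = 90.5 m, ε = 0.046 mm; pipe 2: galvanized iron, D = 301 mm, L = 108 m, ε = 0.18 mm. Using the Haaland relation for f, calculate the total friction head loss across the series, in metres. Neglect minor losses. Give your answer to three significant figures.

Pipe 1: V = 1.616 m/s, Re = 1.11×10^6, ε/D = 1.44×10^-4, f = 0.01384, h_1 = f(L/D)V²/2g = 0.5211 m
Pipe 2: V = 1.827 m/s, Re = 1.18×10^6, ε/D = 5.98×10^-4, f = 0.01775, h_2 = f(L/D)V²/2g = 1.084 m
Series → Q common, losses add: H = Σh = 1.605 m

H ≈ 1.60 m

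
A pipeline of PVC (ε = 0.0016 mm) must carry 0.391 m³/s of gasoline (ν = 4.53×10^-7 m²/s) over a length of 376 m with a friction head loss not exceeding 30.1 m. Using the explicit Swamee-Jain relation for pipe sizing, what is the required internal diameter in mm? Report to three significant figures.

Swamee-Jain (Type III): D = 0.66·[ε^1.25·(LQ²/(gh_f))^4.75 + ν·Q^9.4·(L/(gh_f))^5.2]^0.04
LQ²/(gh_f) = 0.1947; L/(gh_f) = 1.273
Term 1 = ε^1.25·(…)^4.75 = 2.40×10^-11; Term 2 = ν·Q^9.4·(…)^5.2 = 2.34×10^-10
D = 0.66·(2.40×10^-11 + 2.34×10^-10)^0.04 = 0.2729 m = 273 mm
Check: V = 6.69 m/s, Re = 4.03×10^6, f = 0.009645, h_f = 30.3 m ≈ 30.1 m ✓

D ≈ 273 mm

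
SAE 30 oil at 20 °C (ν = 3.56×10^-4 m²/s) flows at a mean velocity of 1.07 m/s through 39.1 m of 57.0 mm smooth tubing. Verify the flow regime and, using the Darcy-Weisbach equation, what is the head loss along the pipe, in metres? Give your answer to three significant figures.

h_f ≈ 15.0 m

Re = VD/ν = 1.07·0.05700/3.56×10^-4 = 171 → laminar (Re < 2300)
f = 64/Re = 0.3736
h_f = f(L/D)V²/(2g) = 0.3736·(39.1/0.05700)·1.07²/(2·9.81) = 14.95 m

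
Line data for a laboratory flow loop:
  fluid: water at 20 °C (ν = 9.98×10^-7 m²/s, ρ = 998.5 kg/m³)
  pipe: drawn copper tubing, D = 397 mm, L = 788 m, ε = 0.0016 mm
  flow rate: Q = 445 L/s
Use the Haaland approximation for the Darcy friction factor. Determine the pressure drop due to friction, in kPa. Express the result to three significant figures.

Δp ≈ 141 kPa

V = 4Q/(πD²) = 4·0.445/(π·0.397²) = 3.595 m/s
Re = VD/ν = 3.595·0.397/9.98×10^-7 = 1.43×10^6 → turbulent
ε/D = 0.0016/397 = 4.03×10^-6
Haaland: f = 0.01101
h_f = f(L/D)V²/(2g) = 0.01101·(788/0.397)·3.595²/(2·9.81) = 14.39 m
Δp = ρg·h_f = 998.5·9.81·14.39 = 141.0 kPa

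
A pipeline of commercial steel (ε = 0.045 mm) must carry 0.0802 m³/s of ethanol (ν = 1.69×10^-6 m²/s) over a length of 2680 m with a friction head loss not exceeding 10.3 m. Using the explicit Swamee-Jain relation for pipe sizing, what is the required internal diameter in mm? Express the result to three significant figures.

Swamee-Jain (Type III): D = 0.66·[ε^1.25·(LQ²/(gh_f))^4.75 + ν·Q^9.4·(L/(gh_f))^5.2]^0.04
LQ²/(gh_f) = 0.1706; L/(gh_f) = 26.52
Term 1 = ε^1.25·(…)^4.75 = 8.29×10^-10; Term 2 = ν·Q^9.4·(…)^5.2 = 2.14×10^-9
D = 0.66·(8.29×10^-10 + 2.14×10^-9)^0.04 = 0.3009 m = 301 mm
Check: V = 1.13 m/s, Re = 2.01×10^5, f = 0.01676, h_f = 9.68 m ≈ 10.3 m ✓

D ≈ 301 mm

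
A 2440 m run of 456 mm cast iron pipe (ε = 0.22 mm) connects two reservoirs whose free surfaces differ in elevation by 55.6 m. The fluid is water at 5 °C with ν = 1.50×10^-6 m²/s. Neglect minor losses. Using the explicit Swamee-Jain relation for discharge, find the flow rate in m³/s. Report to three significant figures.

Swamee-Jain (Type II): Q = -0.965·√(gD⁵h_f/L)·ln[ε/(3.7D) + √(3.17ν²L/(gD³h_f))]
√(gD⁵h_f/L) = √(9.81·0.456⁵·55.6/2440) = 0.06639
ε/(3.7D) = 1.30×10^-4; √(3.17ν²L/(gD³h_f)) = 1.83×10^-5
Q = -0.965·0.06639·ln(1.487×10^-4) = 0.5646 m³/s
Check: V = 3.46 m/s, Re = 1.05×10^6, f = 0.01716, h_f = 55.9 m ≈ 55.6 m ✓

Q ≈ 0.565 m³/s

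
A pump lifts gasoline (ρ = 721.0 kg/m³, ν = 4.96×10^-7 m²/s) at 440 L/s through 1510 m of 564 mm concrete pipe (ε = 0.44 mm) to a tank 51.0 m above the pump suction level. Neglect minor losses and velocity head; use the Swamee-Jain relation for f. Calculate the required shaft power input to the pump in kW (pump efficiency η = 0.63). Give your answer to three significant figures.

V = 4Q/(πD²) = 1.761 m/s; Re = 2.00×10^6; ε/D = 7.80×10^-4; f = 0.01875
h_f = f(L/D)V²/2g = 7.936 m
Total head H = z + h_f = 51.0 + 7.936 = 58.94 m
P_hyd = ρgQH = 721.0·9.81·0.440·58.94 = 183.4 kW
P_shaft = P_hyd/η = 183.4/0.63 = 291.1 kW

P_shaft ≈ 291 kW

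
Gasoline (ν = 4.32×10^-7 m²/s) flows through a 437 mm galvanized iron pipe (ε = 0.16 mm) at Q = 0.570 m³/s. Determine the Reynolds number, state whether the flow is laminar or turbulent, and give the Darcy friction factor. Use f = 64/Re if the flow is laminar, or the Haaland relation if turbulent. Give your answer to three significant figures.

Re ≈ 3.84×10^6; turbulent; f ≈ 0.0158

V = 4Q/(πD²) = 3.800 m/s
Re = VD/ν = 3.800·0.437/4.32×10^-7 = 3.84×10^6
Re > 4000 → turbulent; ε/D = 3.66×10^-4
Haaland: f = 0.01577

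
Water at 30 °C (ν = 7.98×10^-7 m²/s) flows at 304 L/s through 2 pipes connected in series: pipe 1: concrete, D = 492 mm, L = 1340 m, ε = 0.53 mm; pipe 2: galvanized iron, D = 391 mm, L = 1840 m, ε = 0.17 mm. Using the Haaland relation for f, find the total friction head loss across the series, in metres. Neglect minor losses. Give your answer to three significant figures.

H ≈ 32.7 m

Pipe 1: V = 1.599 m/s, Re = 9.86×10^5, ε/D = 0.00108, f = 0.02029, h_1 = f(L/D)V²/2g = 7.202 m
Pipe 2: V = 2.532 m/s, Re = 1.24×10^6, ε/D = 4.35×10^-4, f = 0.01662, h_2 = f(L/D)V²/2g = 25.55 m
Series → Q common, losses add: H = Σh = 32.75 m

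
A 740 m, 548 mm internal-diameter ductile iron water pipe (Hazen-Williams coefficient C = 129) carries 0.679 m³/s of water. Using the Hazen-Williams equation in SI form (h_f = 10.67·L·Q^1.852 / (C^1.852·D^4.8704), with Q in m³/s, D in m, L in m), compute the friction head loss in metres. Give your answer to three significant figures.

h_f ≈ 8.90 m

h_f = 10.67·740·0.679^1.852 / (129^1.852·0.548^4.8704) = 8.901 m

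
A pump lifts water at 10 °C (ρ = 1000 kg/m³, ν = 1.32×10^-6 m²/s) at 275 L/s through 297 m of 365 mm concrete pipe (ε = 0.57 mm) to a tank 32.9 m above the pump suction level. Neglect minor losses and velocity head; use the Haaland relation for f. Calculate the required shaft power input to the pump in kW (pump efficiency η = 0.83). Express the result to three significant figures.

P_shaft ≈ 128 kW

V = 4Q/(πD²) = 2.628 m/s; Re = 7.27×10^5; ε/D = 0.00156; f = 0.02226
h_f = f(L/D)V²/2g = 6.377 m
Total head H = z + h_f = 32.9 + 6.377 = 39.28 m
P_hyd = ρgQH = 1000·9.81·0.275·39.28 = 106.0 kW
P_shaft = P_hyd/η = 106.0/0.83 = 127.7 kW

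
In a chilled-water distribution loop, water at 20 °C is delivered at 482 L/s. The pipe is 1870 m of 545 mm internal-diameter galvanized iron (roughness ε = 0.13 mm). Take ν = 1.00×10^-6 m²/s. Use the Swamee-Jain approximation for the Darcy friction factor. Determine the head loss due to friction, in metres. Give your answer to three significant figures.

h_f ≈ 11.3 m

V = 4Q/(πD²) = 4·0.482/(π·0.545²) = 2.066 m/s
Re = VD/ν = 2.066·0.545/1.00×10^-6 = 1.13×10^6 → turbulent
ε/D = 0.13/545 = 2.39×10^-4
Swamee-Jain: f = 0.01509
h_f = f(L/D)V²/(2g) = 0.01509·(1870/0.545)·2.066²/(2·9.81) = 11.26 m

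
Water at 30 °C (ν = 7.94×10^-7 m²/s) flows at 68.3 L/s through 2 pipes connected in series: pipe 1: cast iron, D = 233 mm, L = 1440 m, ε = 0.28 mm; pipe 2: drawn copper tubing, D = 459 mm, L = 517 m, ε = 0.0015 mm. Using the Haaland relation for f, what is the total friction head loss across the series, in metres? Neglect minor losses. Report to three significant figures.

H ≈ 17.2 m

Pipe 1: V = 1.602 m/s, Re = 4.70×10^5, ε/D = 0.00120, f = 0.02107, h_1 = f(L/D)V²/2g = 17.03 m
Pipe 2: V = 0.4128 m/s, Re = 2.39×10^5, ε/D = 3.27×10^-6, f = 0.01500, h_2 = f(L/D)V²/2g = 0.1467 m
Series → Q common, losses add: H = Σh = 17.18 m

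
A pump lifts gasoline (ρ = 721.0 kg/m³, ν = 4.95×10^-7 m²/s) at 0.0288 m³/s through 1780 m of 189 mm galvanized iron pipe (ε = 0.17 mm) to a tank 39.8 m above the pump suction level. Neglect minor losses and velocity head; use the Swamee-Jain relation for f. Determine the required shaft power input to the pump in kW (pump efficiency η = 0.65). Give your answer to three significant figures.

V = 4Q/(πD²) = 1.027 m/s; Re = 3.92×10^5; ε/D = 8.99×10^-4; f = 0.02008
h_f = f(L/D)V²/2g = 10.16 m
Total head H = z + h_f = 39.8 + 10.16 = 49.96 m
P_hyd = ρgQH = 721.0·9.81·0.0288·49.96 = 10.18 kW
P_shaft = P_hyd/η = 10.18/0.65 = 15.66 kW

P_shaft ≈ 15.7 kW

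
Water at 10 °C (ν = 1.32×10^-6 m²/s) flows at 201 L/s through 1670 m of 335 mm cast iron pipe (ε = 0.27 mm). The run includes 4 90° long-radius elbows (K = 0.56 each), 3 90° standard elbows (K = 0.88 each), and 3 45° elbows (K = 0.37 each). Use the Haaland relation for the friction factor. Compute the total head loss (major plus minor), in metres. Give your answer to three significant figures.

V = 4Q/(πD²) = 2.280 m/s; V²/2g = 0.2651 m
Re = 5.79×10^5, ε/D = 8.06×10^-4 → f = 0.01921 (Haaland)
Major: h_f = f(L/D)·V²/2g = 0.01921·4985·0.2651 = 25.38 m
Minor: ΣK = 5.99; h_m = ΣK·V²/2g = 1.588 m
Total H_L = 25.38 + 1.588 = 26.97 m

H_L ≈ 27.0 m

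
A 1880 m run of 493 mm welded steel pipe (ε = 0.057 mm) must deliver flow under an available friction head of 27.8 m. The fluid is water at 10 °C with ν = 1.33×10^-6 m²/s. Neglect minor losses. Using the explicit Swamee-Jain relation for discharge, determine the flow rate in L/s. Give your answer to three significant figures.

Swamee-Jain (Type II): Q = -0.965·√(gD⁵h_f/L)·ln[ε/(3.7D) + √(3.17ν²L/(gD³h_f))]
√(gD⁵h_f/L) = √(9.81·0.493⁵·27.8/1880) = 0.06500
ε/(3.7D) = 3.12×10^-5; √(3.17ν²L/(gD³h_f)) = 1.80×10^-5
Q = -0.965·0.06500·ln(4.921×10^-5) = 0.6222 m³/s
Check: V = 3.26 m/s, Re = 1.21×10^6, f = 0.01354, h_f = 28.0 m ≈ 27.8 m ✓

Q ≈ 622 L/s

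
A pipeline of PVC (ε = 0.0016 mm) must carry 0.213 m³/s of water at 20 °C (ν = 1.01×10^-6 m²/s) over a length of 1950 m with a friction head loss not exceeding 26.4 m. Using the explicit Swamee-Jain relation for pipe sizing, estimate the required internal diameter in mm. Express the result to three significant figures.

D ≈ 324 mm

Swamee-Jain (Type III): D = 0.66·[ε^1.25·(LQ²/(gh_f))^4.75 + ν·Q^9.4·(L/(gh_f))^5.2]^0.04
LQ²/(gh_f) = 0.3416; L/(gh_f) = 7.529
Term 1 = ε^1.25·(…)^4.75 = 3.46×10^-10; Term 2 = ν·Q^9.4·(…)^5.2 = 1.78×10^-8
D = 0.66·(3.46×10^-10 + 1.78×10^-8)^0.04 = 0.3235 m = 324 mm
Check: V = 2.59 m/s, Re = 8.30×10^5, f = 0.01209, h_f = 24.9 m ≈ 26.4 m ✓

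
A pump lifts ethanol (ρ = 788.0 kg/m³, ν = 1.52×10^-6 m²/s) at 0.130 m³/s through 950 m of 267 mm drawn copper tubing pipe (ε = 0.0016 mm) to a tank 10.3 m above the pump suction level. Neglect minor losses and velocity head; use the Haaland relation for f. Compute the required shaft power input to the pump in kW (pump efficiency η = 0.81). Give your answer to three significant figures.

P_shaft ≈ 29.3 kW

V = 4Q/(πD²) = 2.322 m/s; Re = 4.08×10^5; ε/D = 5.99×10^-6; f = 0.01361
h_f = f(L/D)V²/2g = 13.31 m
Total head H = z + h_f = 10.3 + 13.31 = 23.61 m
P_hyd = ρgQH = 788.0·9.81·0.130·23.61 = 23.72 kW
P_shaft = P_hyd/η = 23.72/0.81 = 29.29 kW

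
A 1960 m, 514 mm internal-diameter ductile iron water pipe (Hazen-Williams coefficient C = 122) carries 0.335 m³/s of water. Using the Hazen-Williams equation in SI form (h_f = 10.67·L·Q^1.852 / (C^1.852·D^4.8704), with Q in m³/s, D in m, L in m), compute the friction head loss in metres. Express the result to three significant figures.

h_f = 10.67·1960·0.335^1.852 / (122^1.852·0.514^4.8704) = 9.651 m

h_f ≈ 9.65 m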